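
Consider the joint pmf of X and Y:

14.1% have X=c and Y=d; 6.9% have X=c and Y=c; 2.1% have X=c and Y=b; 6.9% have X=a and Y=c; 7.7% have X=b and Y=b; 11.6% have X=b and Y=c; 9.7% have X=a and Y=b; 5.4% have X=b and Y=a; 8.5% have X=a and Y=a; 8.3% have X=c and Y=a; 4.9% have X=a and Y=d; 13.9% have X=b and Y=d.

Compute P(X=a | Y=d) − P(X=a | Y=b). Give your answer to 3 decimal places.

P(Y=d) = 0.049 + 0.139 + 0.141 = 0.329; P(X=a | Y=d) = 0.049/0.329 = 0.1489.
P(Y=b) = 0.097 + 0.077 + 0.021 = 0.195; P(X=a | Y=b) = 0.097/0.195 = 0.4974.
Difference = -0.348.

-0.348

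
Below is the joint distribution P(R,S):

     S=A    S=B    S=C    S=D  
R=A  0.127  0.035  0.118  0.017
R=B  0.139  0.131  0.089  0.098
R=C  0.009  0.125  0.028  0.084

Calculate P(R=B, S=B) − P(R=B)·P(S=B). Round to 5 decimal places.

P(R=B) = 0.139 + 0.131 + 0.089 + 0.098 = 0.457.
P(S=B) = 0.035 + 0.131 + 0.125 = 0.291.
P(R=B, S=B) − P(R=B)P(S=B) = 0.131 − 0.457×0.291 = -0.00199.

-0.00199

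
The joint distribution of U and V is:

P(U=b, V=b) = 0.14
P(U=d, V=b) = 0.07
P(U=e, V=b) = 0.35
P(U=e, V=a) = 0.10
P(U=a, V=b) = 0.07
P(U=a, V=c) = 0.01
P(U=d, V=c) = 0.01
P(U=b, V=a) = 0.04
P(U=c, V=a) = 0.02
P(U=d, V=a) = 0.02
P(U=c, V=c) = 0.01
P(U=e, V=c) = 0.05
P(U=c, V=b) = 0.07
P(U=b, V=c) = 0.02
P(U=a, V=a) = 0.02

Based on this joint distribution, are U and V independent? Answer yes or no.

yes

Every cell satisfies P(U,V) = P(U)·P(V). For instance P(U=b) = 0.20, P(V=b) = 0.70, and 0.20×0.70 = 0.14 matches the joint entry. So U and V are independent.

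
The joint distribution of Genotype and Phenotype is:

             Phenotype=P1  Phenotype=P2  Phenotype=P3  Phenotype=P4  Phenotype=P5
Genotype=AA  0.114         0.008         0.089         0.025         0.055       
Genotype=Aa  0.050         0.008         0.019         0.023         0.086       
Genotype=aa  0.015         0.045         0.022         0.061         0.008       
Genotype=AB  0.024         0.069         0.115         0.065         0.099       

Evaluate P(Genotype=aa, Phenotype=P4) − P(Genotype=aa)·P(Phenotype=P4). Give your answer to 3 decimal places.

0.035

P(Genotype=aa) = 0.015 + 0.045 + 0.022 + 0.061 + 0.008 = 0.151.
P(Phenotype=P4) = 0.025 + 0.023 + 0.061 + 0.065 = 0.174.
P(Genotype=aa, Phenotype=P4) − P(Genotype=aa)P(Phenotype=P4) = 0.061 − 0.151×0.174 = 0.035.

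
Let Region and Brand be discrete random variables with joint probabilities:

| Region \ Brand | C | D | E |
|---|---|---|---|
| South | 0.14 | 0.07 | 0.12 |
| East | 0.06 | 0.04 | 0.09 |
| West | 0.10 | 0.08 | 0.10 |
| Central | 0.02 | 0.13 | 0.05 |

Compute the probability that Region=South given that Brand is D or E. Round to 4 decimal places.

P(Brand=D) = 0.07 + 0.04 + 0.08 + 0.13 = 0.32.
P(Brand=E) = 0.12 + 0.09 + 0.10 + 0.05 = 0.36.
P(Brand ∈ {D, E}) = 0.32 + 0.36 = 0.68; P(Region=South, Brand ∈ {D, E}) = 0.07 + 0.12 = 0.19.
P(Region=South | Brand ∈ {D, E}) = 0.19/0.68 = 0.2794.

0.2794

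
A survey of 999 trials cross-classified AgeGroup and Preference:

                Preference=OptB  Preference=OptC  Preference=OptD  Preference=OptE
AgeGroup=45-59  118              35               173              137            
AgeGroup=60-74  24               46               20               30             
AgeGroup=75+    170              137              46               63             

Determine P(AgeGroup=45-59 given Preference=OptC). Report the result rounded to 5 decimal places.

Total with Preference=OptC: 35 + 46 + 137 = 218.
P(AgeGroup=45-59 | Preference=OptC) = 35/218 = 0.16055.

0.16055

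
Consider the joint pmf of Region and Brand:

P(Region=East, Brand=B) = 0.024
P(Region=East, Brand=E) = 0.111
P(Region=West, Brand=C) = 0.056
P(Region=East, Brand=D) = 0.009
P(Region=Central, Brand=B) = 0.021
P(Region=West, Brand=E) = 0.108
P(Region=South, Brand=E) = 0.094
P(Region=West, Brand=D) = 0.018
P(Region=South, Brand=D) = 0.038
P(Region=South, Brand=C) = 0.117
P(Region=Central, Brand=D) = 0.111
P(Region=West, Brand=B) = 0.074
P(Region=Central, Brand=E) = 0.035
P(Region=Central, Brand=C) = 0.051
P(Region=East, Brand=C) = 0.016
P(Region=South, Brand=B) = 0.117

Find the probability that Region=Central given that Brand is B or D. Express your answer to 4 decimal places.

P(Brand=B) = 0.117 + 0.024 + 0.074 + 0.021 = 0.236.
P(Brand=D) = 0.038 + 0.009 + 0.018 + 0.111 = 0.176.
P(Brand ∈ {B, D}) = 0.236 + 0.176 = 0.412; P(Region=Central, Brand ∈ {B, D}) = 0.021 + 0.111 = 0.132.
P(Region=Central | Brand ∈ {B, D}) = 0.132/0.412 = 0.3204.

0.3204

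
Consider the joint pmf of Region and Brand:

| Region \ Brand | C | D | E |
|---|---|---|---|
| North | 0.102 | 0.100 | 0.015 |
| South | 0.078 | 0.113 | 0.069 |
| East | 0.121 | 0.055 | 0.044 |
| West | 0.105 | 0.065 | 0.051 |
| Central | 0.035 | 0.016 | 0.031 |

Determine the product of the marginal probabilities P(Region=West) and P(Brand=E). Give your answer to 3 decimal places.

P(Region=West) = 0.105 + 0.065 + 0.051 = 0.221.
P(Brand=E) = 0.015 + 0.069 + 0.044 + 0.051 + 0.031 = 0.210.
Product: 0.221 × 0.210 = 0.046.

0.046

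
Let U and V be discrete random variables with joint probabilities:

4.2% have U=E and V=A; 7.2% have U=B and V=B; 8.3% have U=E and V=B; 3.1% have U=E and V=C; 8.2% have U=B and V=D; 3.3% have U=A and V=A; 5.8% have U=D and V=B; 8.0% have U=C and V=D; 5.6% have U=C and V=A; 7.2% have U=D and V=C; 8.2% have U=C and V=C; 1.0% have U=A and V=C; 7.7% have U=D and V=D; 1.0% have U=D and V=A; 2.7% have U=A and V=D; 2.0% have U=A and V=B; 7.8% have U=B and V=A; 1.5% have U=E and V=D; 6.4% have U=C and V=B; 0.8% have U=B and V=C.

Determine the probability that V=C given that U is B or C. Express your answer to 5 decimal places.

P(U=B) = 0.078 + 0.072 + 0.008 + 0.082 = 0.240.
P(U=C) = 0.056 + 0.064 + 0.082 + 0.080 = 0.282.
P(U ∈ {B, C}) = 0.240 + 0.282 = 0.522; P(V=C, U ∈ {B, C}) = 0.008 + 0.082 = 0.090.
P(V=C | U ∈ {B, C}) = 0.090/0.522 = 0.17241.

0.17241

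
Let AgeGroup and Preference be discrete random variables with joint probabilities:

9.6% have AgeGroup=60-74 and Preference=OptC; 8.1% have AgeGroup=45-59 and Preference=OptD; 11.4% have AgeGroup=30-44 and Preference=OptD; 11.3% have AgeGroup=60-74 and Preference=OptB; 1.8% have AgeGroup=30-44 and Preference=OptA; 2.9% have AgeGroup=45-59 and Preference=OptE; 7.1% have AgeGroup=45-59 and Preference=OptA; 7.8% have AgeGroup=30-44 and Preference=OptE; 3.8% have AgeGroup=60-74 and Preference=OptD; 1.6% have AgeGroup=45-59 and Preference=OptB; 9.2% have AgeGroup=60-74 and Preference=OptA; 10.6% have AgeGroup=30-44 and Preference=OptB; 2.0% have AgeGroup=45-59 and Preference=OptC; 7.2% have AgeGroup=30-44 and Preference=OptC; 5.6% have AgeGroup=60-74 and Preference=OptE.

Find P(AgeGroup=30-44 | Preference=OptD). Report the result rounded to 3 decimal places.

P(Preference=OptD) = 0.114 + 0.081 + 0.038 = 0.233.
P(AgeGroup=30-44 | Preference=OptD) = 0.114/0.233 = 0.489.

0.489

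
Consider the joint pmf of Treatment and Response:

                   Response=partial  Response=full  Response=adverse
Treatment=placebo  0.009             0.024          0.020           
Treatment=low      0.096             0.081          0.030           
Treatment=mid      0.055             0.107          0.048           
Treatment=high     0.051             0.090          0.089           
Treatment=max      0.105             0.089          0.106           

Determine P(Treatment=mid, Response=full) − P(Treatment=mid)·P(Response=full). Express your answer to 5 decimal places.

P(Treatment=mid) = 0.055 + 0.107 + 0.048 = 0.210.
P(Response=full) = 0.024 + 0.081 + 0.107 + 0.090 + 0.089 = 0.391.
P(Treatment=mid, Response=full) − P(Treatment=mid)P(Response=full) = 0.107 − 0.210×0.391 = 0.02489.

0.02489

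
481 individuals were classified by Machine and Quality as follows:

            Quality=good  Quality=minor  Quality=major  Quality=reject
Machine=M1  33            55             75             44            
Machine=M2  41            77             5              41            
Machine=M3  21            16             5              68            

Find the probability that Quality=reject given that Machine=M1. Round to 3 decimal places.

Total with Machine=M1: 33 + 55 + 75 + 44 = 207.
P(Quality=reject | Machine=M1) = 44/207 = 0.213.

0.213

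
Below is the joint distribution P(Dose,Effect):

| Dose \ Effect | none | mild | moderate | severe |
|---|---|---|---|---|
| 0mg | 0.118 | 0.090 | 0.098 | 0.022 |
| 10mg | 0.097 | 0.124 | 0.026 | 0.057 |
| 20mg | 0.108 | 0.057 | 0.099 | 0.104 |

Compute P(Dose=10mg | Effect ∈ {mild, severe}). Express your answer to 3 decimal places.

0.399

P(Effect=mild) = 0.090 + 0.124 + 0.057 = 0.271.
P(Effect=severe) = 0.022 + 0.057 + 0.104 = 0.183.
P(Effect ∈ {mild, severe}) = 0.271 + 0.183 = 0.454; P(Dose=10mg, Effect ∈ {mild, severe}) = 0.124 + 0.057 = 0.181.
P(Dose=10mg | Effect ∈ {mild, severe}) = 0.181/0.454 = 0.399.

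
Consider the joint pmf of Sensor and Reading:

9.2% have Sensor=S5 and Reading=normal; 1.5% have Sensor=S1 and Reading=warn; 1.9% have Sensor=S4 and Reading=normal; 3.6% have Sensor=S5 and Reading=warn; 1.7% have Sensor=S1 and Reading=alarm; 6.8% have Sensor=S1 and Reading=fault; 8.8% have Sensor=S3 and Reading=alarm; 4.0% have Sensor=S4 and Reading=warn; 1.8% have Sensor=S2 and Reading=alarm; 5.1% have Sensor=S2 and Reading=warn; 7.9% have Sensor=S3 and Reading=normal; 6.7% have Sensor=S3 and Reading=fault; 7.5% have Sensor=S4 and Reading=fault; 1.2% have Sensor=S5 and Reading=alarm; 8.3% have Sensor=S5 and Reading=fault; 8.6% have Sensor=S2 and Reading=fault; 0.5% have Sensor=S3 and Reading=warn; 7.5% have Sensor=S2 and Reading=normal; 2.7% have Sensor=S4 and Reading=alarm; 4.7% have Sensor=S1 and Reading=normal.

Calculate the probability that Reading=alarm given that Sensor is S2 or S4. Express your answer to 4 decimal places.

P(Sensor=S2) = 0.075 + 0.051 + 0.018 + 0.086 = 0.230.
P(Sensor=S4) = 0.019 + 0.040 + 0.027 + 0.075 = 0.161.
P(Sensor ∈ {S2, S4}) = 0.230 + 0.161 = 0.391; P(Reading=alarm, Sensor ∈ {S2, S4}) = 0.018 + 0.027 = 0.045.
P(Reading=alarm | Sensor ∈ {S2, S4}) = 0.045/0.391 = 0.1151.

0.1151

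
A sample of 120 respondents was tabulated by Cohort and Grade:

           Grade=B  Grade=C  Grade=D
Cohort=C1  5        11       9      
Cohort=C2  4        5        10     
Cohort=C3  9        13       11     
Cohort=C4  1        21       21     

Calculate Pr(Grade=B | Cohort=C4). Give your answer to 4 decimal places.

0.0233

Total with Cohort=C4: 1 + 21 + 21 = 43.
P(Grade=B | Cohort=C4) = 1/43 = 0.0233.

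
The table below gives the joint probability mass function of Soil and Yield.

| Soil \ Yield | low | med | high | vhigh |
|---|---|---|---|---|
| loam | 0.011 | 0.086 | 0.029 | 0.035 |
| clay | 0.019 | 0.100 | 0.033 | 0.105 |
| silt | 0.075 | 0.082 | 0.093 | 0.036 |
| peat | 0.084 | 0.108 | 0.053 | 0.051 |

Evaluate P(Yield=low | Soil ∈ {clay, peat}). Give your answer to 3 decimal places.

P(Soil=clay) = 0.019 + 0.100 + 0.033 + 0.105 = 0.257.
P(Soil=peat) = 0.084 + 0.108 + 0.053 + 0.051 = 0.296.
P(Soil ∈ {clay, peat}) = 0.257 + 0.296 = 0.553; P(Yield=low, Soil ∈ {clay, peat}) = 0.019 + 0.084 = 0.103.
P(Yield=low | Soil ∈ {clay, peat}) = 0.103/0.553 = 0.186.

0.186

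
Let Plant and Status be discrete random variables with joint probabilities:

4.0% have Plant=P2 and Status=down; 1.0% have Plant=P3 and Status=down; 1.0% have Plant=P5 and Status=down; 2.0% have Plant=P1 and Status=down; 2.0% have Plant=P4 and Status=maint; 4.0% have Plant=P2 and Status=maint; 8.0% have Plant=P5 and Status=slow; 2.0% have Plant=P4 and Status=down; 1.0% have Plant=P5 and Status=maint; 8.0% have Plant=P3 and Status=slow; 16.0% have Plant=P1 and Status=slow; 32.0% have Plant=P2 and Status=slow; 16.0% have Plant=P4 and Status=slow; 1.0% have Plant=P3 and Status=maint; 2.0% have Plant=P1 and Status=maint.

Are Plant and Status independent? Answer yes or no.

Every cell satisfies P(Plant,Status) = P(Plant)·P(Status). For instance P(Plant=P1) = 0.200, P(Status=slow) = 0.800, and 0.200×0.800 = 0.160 matches the joint entry. So Plant and Status are independent.

yes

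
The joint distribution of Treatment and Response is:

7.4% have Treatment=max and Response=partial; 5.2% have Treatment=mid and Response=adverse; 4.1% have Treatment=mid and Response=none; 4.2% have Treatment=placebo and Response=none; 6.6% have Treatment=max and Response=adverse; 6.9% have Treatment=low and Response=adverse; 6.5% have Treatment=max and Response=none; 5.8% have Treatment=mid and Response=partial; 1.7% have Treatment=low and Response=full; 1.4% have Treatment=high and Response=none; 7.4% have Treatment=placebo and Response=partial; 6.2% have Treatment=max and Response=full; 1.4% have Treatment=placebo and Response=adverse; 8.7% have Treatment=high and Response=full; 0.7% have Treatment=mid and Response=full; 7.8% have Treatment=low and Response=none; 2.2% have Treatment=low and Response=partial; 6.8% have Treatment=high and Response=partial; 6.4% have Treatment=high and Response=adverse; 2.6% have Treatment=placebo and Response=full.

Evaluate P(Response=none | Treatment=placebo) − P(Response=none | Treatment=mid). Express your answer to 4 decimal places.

P(Treatment=placebo) = 0.042 + 0.074 + 0.026 + 0.014 = 0.156; P(Response=none | Treatment=placebo) = 0.042/0.156 = 0.26923.
P(Treatment=mid) = 0.041 + 0.058 + 0.007 + 0.052 = 0.158; P(Response=none | Treatment=mid) = 0.041/0.158 = 0.25949.
Difference = 0.0097.

0.0097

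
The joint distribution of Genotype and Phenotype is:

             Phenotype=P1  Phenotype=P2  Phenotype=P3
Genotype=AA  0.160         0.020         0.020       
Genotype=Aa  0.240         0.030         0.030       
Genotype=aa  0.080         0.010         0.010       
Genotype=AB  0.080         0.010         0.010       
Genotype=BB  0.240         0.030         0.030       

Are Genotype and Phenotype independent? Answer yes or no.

Every cell satisfies P(Genotype,Phenotype) = P(Genotype)·P(Phenotype). For instance P(Genotype=BB) = 0.300, P(Phenotype=P1) = 0.800, and 0.300×0.800 = 0.240 matches the joint entry. So Genotype and Phenotype are independent.

yes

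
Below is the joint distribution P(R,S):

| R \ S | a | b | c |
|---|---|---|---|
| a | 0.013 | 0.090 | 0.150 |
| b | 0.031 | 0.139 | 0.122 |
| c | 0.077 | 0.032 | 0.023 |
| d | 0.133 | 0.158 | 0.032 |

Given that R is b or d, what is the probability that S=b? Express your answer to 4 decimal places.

P(R=b) = 0.031 + 0.139 + 0.122 = 0.292.
P(R=d) = 0.133 + 0.158 + 0.032 = 0.323.
P(R ∈ {b, d}) = 0.292 + 0.323 = 0.615; P(S=b, R ∈ {b, d}) = 0.139 + 0.158 = 0.297.
P(S=b | R ∈ {b, d}) = 0.297/0.615 = 0.4829.

0.4829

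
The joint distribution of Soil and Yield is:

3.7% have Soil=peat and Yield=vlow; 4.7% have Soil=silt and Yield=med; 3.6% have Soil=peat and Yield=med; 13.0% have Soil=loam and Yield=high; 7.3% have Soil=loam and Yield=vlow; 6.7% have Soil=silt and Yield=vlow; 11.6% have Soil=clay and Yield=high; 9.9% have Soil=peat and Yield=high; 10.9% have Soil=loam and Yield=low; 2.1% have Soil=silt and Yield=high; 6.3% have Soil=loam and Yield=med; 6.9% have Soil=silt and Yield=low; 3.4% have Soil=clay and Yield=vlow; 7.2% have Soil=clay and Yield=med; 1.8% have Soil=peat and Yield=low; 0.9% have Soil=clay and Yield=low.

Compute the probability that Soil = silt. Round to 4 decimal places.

P(Soil=silt) = 0.067 + 0.069 + 0.047 + 0.021 = 0.204.

0.2040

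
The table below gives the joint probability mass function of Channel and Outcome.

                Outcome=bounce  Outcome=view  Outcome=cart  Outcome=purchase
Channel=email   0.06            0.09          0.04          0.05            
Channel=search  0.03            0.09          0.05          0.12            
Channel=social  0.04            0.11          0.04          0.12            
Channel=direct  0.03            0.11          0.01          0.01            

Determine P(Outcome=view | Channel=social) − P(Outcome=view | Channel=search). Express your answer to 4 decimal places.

0.0445

P(Channel=social) = 0.04 + 0.11 + 0.04 + 0.12 = 0.31; P(Outcome=view | Channel=social) = 0.11/0.31 = 0.35484.
P(Channel=search) = 0.03 + 0.09 + 0.05 + 0.12 = 0.29; P(Outcome=view | Channel=search) = 0.09/0.29 = 0.31034.
Difference = 0.0445.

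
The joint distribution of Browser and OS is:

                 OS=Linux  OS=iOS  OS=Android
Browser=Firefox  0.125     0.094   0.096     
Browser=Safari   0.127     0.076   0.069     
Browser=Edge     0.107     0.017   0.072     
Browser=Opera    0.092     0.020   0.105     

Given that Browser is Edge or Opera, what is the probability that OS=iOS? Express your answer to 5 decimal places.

P(Browser=Edge) = 0.107 + 0.017 + 0.072 = 0.196.
P(Browser=Opera) = 0.092 + 0.020 + 0.105 = 0.217.
P(Browser ∈ {Edge, Opera}) = 0.196 + 0.217 = 0.413; P(OS=iOS, Browser ∈ {Edge, Opera}) = 0.017 + 0.020 = 0.037.
P(OS=iOS | Browser ∈ {Edge, Opera}) = 0.037/0.413 = 0.08959.

0.08959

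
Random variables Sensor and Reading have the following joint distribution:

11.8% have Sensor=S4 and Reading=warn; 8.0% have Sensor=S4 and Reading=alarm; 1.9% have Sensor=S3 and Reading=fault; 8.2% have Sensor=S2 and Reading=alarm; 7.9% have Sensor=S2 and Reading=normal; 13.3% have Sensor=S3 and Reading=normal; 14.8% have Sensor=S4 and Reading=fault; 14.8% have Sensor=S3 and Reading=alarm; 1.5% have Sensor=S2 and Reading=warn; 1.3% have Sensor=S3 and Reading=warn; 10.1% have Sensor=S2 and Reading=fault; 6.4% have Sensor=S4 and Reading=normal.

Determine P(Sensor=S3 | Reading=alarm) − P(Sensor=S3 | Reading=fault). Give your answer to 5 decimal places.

0.40652

P(Reading=alarm) = 0.082 + 0.148 + 0.080 = 0.310; P(Sensor=S3 | Reading=alarm) = 0.148/0.310 = 0.477419.
P(Reading=fault) = 0.101 + 0.019 + 0.148 = 0.268; P(Sensor=S3 | Reading=fault) = 0.019/0.268 = 0.070896.
Difference = 0.40652.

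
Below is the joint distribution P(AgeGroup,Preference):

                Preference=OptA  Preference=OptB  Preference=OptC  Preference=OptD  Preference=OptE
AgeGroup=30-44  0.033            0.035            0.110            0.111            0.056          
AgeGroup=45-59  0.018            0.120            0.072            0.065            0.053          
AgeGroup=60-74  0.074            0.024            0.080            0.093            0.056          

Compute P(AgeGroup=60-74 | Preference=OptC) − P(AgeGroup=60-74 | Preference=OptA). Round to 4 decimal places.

-0.2867

P(Preference=OptC) = 0.110 + 0.072 + 0.080 = 0.262; P(AgeGroup=60-74 | Preference=OptC) = 0.080/0.262 = 0.30534.
P(Preference=OptA) = 0.033 + 0.018 + 0.074 = 0.125; P(AgeGroup=60-74 | Preference=OptA) = 0.074/0.125 = 0.59200.
Difference = -0.2867.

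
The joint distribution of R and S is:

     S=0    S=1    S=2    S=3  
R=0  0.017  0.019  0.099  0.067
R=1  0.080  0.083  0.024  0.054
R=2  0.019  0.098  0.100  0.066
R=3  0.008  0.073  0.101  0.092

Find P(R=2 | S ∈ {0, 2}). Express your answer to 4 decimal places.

P(S=0) = 0.017 + 0.080 + 0.019 + 0.008 = 0.124.
P(S=2) = 0.099 + 0.024 + 0.100 + 0.101 = 0.324.
P(S ∈ {0, 2}) = 0.124 + 0.324 = 0.448; P(R=2, S ∈ {0, 2}) = 0.019 + 0.100 = 0.119.
P(R=2 | S ∈ {0, 2}) = 0.119/0.448 = 0.2656.

0.2656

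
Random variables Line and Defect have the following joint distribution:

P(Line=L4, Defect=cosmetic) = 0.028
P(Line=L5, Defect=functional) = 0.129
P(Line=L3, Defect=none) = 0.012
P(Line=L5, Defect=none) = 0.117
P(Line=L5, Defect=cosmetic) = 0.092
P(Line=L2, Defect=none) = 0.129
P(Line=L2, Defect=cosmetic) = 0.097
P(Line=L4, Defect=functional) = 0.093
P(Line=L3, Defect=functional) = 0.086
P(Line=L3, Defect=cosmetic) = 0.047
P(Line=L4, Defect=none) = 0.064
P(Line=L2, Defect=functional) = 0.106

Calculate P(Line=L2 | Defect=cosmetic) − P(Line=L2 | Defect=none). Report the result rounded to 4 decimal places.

P(Defect=cosmetic) = 0.097 + 0.047 + 0.028 + 0.092 = 0.264; P(Line=L2 | Defect=cosmetic) = 0.097/0.264 = 0.36742.
P(Defect=none) = 0.129 + 0.012 + 0.064 + 0.117 = 0.322; P(Line=L2 | Defect=none) = 0.129/0.322 = 0.40062.
Difference = -0.0332.

-0.0332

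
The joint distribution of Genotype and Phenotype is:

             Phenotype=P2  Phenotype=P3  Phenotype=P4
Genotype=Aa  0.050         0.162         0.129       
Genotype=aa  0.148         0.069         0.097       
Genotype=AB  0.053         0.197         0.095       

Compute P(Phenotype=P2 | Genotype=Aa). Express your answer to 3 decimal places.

0.147

P(Genotype=Aa) = 0.050 + 0.162 + 0.129 = 0.341.
P(Phenotype=P2 | Genotype=Aa) = 0.050/0.341 = 0.147.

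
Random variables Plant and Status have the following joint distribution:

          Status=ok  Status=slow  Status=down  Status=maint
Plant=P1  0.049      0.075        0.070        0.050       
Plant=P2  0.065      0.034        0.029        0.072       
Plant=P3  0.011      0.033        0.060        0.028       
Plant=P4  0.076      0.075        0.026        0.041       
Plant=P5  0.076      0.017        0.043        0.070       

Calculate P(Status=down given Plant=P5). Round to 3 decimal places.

0.209

P(Plant=P5) = 0.076 + 0.017 + 0.043 + 0.070 = 0.206.
P(Status=down | Plant=P5) = 0.043/0.206 = 0.209.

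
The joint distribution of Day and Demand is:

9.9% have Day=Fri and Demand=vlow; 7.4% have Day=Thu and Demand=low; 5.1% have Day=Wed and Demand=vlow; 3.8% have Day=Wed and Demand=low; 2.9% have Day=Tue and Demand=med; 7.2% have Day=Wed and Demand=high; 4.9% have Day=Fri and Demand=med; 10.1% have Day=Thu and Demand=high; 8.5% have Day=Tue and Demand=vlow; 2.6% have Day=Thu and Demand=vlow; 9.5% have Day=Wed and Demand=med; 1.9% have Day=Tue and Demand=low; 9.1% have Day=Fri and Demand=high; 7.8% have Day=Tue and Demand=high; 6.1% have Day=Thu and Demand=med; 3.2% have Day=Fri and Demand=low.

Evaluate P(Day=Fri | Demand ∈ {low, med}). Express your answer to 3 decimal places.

P(Demand=low) = 0.019 + 0.038 + 0.074 + 0.032 = 0.163.
P(Demand=med) = 0.029 + 0.095 + 0.061 + 0.049 = 0.234.
P(Demand ∈ {low, med}) = 0.163 + 0.234 = 0.397; P(Day=Fri, Demand ∈ {low, med}) = 0.032 + 0.049 = 0.081.
P(Day=Fri | Demand ∈ {low, med}) = 0.081/0.397 = 0.204.

0.204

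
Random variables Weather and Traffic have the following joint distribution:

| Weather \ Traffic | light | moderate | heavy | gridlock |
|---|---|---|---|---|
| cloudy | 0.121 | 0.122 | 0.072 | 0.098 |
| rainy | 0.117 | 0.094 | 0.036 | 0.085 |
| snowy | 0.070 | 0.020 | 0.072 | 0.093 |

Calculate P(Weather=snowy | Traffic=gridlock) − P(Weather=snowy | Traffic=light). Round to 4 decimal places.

P(Traffic=gridlock) = 0.098 + 0.085 + 0.093 = 0.276; P(Weather=snowy | Traffic=gridlock) = 0.093/0.276 = 0.33696.
P(Traffic=light) = 0.121 + 0.117 + 0.070 = 0.308; P(Weather=snowy | Traffic=light) = 0.070/0.308 = 0.22727.
Difference = 0.1097.

0.1097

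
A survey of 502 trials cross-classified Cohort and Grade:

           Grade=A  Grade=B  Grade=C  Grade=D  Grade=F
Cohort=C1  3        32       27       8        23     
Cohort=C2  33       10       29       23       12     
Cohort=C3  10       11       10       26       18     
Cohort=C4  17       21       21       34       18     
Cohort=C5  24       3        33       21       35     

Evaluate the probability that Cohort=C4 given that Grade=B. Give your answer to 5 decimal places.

Total with Grade=B: 32 + 10 + 11 + 21 + 3 = 77.
P(Cohort=C4 | Grade=B) = 21/77 = 0.27273.

0.27273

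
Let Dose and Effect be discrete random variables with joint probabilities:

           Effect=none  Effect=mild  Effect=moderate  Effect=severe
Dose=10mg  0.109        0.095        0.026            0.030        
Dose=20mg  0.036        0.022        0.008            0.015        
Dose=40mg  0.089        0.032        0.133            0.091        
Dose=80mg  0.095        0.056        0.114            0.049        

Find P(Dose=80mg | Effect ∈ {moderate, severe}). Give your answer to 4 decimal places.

0.3498

P(Effect=moderate) = 0.026 + 0.008 + 0.133 + 0.114 = 0.281.
P(Effect=severe) = 0.030 + 0.015 + 0.091 + 0.049 = 0.185.
P(Effect ∈ {moderate, severe}) = 0.281 + 0.185 = 0.466; P(Dose=80mg, Effect ∈ {moderate, severe}) = 0.114 + 0.049 = 0.163.
P(Dose=80mg | Effect ∈ {moderate, severe}) = 0.163/0.466 = 0.3498.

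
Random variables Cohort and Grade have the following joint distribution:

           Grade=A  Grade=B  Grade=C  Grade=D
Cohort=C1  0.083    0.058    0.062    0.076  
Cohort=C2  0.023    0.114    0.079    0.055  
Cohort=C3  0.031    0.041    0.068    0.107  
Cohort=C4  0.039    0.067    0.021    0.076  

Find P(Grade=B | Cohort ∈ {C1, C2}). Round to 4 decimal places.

P(Cohort=C1) = 0.083 + 0.058 + 0.062 + 0.076 = 0.279.
P(Cohort=C2) = 0.023 + 0.114 + 0.079 + 0.055 = 0.271.
P(Cohort ∈ {C1, C2}) = 0.279 + 0.271 = 0.550; P(Grade=B, Cohort ∈ {C1, C2}) = 0.058 + 0.114 = 0.172.
P(Grade=B | Cohort ∈ {C1, C2}) = 0.172/0.550 = 0.3127.

0.3127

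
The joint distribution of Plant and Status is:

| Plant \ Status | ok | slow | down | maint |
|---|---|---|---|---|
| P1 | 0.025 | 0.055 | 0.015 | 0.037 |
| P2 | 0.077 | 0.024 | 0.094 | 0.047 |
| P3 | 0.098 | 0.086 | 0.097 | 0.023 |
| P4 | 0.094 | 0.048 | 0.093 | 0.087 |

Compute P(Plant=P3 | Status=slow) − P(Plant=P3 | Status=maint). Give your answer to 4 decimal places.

P(Status=slow) = 0.055 + 0.024 + 0.086 + 0.048 = 0.213; P(Plant=P3 | Status=slow) = 0.086/0.213 = 0.40376.
P(Status=maint) = 0.037 + 0.047 + 0.023 + 0.087 = 0.194; P(Plant=P3 | Status=maint) = 0.023/0.194 = 0.11856.
Difference = 0.2852.

0.2852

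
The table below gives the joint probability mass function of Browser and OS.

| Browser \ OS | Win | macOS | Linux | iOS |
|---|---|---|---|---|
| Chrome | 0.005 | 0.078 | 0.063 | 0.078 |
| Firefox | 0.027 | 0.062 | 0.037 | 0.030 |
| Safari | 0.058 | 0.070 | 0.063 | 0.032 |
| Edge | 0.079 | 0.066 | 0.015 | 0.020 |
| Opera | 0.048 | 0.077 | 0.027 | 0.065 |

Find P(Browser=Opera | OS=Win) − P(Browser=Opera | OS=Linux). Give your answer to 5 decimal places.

P(OS=Win) = 0.005 + 0.027 + 0.058 + 0.079 + 0.048 = 0.217; P(Browser=Opera | OS=Win) = 0.048/0.217 = 0.221198.
P(OS=Linux) = 0.063 + 0.037 + 0.063 + 0.015 + 0.027 = 0.205; P(Browser=Opera | OS=Linux) = 0.027/0.205 = 0.131707.
Difference = 0.08949.

0.08949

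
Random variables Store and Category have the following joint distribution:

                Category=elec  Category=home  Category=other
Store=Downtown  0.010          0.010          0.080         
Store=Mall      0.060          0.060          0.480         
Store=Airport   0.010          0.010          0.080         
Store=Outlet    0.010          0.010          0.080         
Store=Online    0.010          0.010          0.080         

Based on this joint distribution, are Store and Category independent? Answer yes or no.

Every cell satisfies P(Store,Category) = P(Store)·P(Category). For instance P(Store=Airport) = 0.100, P(Category=other) = 0.800, and 0.100×0.800 = 0.080 matches the joint entry. So Store and Category are independent.

yes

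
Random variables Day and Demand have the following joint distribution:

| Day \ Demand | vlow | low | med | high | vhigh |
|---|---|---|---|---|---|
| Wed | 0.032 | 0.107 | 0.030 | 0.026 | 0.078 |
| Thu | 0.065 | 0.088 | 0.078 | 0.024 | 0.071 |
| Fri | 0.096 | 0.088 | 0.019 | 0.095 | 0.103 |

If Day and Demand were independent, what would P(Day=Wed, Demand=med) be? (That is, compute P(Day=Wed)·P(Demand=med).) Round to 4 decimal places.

P(Day=Wed) = 0.032 + 0.107 + 0.030 + 0.026 + 0.078 = 0.273.
P(Demand=med) = 0.030 + 0.078 + 0.019 = 0.127.
Product: 0.273 × 0.127 = 0.0347.

0.0347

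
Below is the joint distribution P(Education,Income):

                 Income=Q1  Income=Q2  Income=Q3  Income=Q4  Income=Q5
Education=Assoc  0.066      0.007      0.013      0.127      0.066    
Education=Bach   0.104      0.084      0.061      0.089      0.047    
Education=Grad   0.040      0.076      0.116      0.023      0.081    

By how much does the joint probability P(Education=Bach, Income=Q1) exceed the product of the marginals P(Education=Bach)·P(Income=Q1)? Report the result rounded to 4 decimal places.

P(Education=Bach) = 0.104 + 0.084 + 0.061 + 0.089 + 0.047 = 0.385.
P(Income=Q1) = 0.066 + 0.104 + 0.040 = 0.210.
P(Education=Bach, Income=Q1) − P(Education=Bach)P(Income=Q1) = 0.104 − 0.385×0.210 = 0.0232.

0.0232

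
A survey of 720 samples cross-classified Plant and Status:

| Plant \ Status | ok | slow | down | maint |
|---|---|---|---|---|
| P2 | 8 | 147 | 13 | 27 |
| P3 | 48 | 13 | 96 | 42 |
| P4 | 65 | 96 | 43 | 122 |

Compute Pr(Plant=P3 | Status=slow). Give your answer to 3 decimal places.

0.051

Total with Status=slow: 147 + 13 + 96 = 256.
P(Plant=P3 | Status=slow) = 13/256 = 0.051.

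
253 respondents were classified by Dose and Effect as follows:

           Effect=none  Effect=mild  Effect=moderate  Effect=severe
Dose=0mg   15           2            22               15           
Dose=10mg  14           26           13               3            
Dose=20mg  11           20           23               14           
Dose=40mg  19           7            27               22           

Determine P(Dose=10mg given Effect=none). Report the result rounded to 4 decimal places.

0.2373

Total with Effect=none: 15 + 14 + 11 + 19 = 59.
P(Dose=10mg | Effect=none) = 14/59 = 0.2373.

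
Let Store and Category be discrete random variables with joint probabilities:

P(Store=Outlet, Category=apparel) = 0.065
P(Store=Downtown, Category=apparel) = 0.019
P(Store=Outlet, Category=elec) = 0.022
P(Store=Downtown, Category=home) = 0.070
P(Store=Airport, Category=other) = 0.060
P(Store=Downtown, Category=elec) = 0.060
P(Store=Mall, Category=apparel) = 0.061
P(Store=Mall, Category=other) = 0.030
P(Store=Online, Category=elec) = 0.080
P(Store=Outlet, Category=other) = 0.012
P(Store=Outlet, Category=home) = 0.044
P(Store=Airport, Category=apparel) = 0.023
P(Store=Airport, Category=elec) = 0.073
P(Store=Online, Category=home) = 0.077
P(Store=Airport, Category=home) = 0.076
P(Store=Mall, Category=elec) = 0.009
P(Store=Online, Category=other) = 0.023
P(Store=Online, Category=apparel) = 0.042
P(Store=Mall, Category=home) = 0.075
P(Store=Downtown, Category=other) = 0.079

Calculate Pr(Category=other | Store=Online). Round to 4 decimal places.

P(Store=Online) = 0.042 + 0.080 + 0.077 + 0.023 = 0.222.
P(Category=other | Store=Online) = 0.023/0.222 = 0.1036.

0.1036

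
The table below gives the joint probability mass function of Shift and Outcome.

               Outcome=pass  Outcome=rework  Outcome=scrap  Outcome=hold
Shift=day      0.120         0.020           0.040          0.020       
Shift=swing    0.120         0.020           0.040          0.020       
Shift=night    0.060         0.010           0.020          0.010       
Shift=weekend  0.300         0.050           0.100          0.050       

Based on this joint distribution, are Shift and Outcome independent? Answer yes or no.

yes

Every cell satisfies P(Shift,Outcome) = P(Shift)·P(Outcome). For instance P(Shift=night) = 0.100, P(Outcome=hold) = 0.100, and 0.100×0.100 = 0.010 matches the joint entry. So Shift and Outcome are independent.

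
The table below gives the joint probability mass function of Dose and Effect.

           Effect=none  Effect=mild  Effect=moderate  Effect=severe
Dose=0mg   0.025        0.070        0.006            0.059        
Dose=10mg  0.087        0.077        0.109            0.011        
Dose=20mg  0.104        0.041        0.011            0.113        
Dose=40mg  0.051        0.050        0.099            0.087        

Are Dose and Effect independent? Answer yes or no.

no

P(Dose=10mg) = 0.284 and P(Effect=severe) = 0.270, so their product is 0.07668, but P(Dose=10mg, Effect=severe) = 0.011. Since these differ, Dose and Effect are not independent.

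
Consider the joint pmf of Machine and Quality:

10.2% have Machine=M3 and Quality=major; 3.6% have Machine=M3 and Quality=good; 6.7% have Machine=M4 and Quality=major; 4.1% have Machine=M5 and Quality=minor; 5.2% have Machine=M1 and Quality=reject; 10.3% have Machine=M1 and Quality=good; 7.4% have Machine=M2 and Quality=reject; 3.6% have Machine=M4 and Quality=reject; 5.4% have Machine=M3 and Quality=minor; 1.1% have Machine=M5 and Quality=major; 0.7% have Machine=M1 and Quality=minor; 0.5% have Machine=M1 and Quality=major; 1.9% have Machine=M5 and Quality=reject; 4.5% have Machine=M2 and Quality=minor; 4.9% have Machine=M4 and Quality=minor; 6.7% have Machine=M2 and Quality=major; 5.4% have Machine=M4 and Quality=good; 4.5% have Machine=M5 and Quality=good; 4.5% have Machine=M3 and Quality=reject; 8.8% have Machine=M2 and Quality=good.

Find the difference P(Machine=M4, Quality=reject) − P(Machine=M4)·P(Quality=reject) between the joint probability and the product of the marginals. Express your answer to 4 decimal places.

P(Machine=M4) = 0.054 + 0.049 + 0.067 + 0.036 = 0.206.
P(Quality=reject) = 0.052 + 0.074 + 0.045 + 0.036 + 0.019 = 0.226.
P(Machine=M4, Quality=reject) − P(Machine=M4)P(Quality=reject) = 0.036 − 0.206×0.226 = -0.0106.

-0.0106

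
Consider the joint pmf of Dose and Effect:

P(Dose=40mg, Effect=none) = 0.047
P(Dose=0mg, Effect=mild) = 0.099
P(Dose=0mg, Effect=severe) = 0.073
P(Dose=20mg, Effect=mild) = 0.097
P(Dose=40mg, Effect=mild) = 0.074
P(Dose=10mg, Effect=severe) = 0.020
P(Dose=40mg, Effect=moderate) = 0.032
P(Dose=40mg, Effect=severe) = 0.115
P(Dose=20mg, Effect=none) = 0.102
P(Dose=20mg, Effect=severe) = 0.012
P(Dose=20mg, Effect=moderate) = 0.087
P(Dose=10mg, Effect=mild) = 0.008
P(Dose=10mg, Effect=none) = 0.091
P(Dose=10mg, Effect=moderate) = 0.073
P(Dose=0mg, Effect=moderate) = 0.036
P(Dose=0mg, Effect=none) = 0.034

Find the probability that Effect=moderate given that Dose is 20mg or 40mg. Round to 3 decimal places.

P(Dose=20mg) = 0.102 + 0.097 + 0.087 + 0.012 = 0.298.
P(Dose=40mg) = 0.047 + 0.074 + 0.032 + 0.115 = 0.268.
P(Dose ∈ {20mg, 40mg}) = 0.298 + 0.268 = 0.566; P(Effect=moderate, Dose ∈ {20mg, 40mg}) = 0.087 + 0.032 = 0.119.
P(Effect=moderate | Dose ∈ {20mg, 40mg}) = 0.119/0.566 = 0.210.

0.210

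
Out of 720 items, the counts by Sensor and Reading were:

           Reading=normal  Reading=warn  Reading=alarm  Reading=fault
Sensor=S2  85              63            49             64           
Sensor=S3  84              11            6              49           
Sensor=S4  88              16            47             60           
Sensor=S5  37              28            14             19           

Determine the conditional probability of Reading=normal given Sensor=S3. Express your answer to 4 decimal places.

Total with Sensor=S3: 84 + 11 + 6 + 49 = 150.
P(Reading=normal | Sensor=S3) = 84/150 = 0.5600.

0.5600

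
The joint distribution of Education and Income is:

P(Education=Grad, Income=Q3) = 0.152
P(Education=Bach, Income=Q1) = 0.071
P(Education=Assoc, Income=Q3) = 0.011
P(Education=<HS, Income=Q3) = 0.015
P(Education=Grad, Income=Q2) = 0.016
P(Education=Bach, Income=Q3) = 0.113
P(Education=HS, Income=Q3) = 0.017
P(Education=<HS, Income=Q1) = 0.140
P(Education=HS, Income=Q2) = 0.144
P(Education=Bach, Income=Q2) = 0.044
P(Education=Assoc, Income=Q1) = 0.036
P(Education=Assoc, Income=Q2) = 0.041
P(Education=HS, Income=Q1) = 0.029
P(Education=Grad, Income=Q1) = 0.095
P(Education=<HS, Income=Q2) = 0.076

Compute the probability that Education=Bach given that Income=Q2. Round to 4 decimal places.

0.1371

P(Income=Q2) = 0.076 + 0.144 + 0.041 + 0.044 + 0.016 = 0.321.
P(Education=Bach | Income=Q2) = 0.044/0.321 = 0.1371.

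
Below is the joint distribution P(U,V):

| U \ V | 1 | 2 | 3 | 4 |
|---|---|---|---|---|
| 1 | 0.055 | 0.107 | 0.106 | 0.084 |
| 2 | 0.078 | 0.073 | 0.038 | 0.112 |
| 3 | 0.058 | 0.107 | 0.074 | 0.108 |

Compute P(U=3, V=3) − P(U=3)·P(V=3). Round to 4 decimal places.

-0.0016

P(U=3) = 0.058 + 0.107 + 0.074 + 0.108 = 0.347.
P(V=3) = 0.106 + 0.038 + 0.074 = 0.218.
P(U=3, V=3) − P(U=3)P(V=3) = 0.074 − 0.347×0.218 = -0.0016.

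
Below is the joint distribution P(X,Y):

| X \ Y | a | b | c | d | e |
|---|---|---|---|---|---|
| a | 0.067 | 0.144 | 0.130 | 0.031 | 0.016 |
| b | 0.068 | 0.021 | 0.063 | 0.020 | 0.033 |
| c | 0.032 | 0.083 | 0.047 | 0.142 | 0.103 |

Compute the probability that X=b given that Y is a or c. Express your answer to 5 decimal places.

P(Y=a) = 0.067 + 0.068 + 0.032 = 0.167.
P(Y=c) = 0.130 + 0.063 + 0.047 = 0.240.
P(Y ∈ {a, c}) = 0.167 + 0.240 = 0.407; P(X=b, Y ∈ {a, c}) = 0.068 + 0.063 = 0.131.
P(X=b | Y ∈ {a, c}) = 0.131/0.407 = 0.32187.

0.32187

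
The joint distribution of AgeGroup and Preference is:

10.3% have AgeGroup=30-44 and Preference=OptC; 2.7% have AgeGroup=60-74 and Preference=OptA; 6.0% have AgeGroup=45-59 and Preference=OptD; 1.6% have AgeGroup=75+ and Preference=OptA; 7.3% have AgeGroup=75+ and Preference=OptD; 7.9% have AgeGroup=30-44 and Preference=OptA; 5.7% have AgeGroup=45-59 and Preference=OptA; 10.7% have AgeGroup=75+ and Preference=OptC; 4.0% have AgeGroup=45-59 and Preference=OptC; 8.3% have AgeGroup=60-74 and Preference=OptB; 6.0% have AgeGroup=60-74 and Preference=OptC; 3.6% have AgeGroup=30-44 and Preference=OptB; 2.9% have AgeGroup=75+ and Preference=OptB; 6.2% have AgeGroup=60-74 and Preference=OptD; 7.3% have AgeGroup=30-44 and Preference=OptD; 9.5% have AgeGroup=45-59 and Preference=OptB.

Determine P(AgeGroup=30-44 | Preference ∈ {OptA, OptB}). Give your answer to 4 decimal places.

0.2725

P(Preference=OptA) = 0.079 + 0.057 + 0.027 + 0.016 = 0.179.
P(Preference=OptB) = 0.036 + 0.095 + 0.083 + 0.029 = 0.243.
P(Preference ∈ {OptA, OptB}) = 0.179 + 0.243 = 0.422; P(AgeGroup=30-44, Preference ∈ {OptA, OptB}) = 0.079 + 0.036 = 0.115.
P(AgeGroup=30-44 | Preference ∈ {OptA, OptB}) = 0.115/0.422 = 0.2725.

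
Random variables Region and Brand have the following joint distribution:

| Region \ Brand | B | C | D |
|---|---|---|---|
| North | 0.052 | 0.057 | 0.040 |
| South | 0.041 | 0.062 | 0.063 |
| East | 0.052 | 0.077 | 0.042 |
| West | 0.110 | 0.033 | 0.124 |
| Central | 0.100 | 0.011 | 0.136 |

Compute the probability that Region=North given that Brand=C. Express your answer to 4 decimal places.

0.2375

P(Brand=C) = 0.057 + 0.062 + 0.077 + 0.033 + 0.011 = 0.240.
P(Region=North | Brand=C) = 0.057/0.240 = 0.2375.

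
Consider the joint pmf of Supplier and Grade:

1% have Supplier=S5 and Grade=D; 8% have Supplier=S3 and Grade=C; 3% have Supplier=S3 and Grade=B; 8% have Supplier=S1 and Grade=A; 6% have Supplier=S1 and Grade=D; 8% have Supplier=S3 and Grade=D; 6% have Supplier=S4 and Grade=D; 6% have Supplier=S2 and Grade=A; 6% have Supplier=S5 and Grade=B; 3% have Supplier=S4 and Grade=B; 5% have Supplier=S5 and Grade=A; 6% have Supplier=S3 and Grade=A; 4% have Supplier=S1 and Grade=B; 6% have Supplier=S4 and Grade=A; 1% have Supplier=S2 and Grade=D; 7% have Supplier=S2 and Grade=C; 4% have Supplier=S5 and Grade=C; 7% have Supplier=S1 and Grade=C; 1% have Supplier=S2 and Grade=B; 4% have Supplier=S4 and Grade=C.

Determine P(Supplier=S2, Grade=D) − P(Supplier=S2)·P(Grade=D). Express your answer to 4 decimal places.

-0.0230

P(Supplier=S2) = 0.06 + 0.01 + 0.07 + 0.01 = 0.15.
P(Grade=D) = 0.06 + 0.01 + 0.08 + 0.06 + 0.01 = 0.22.
P(Supplier=S2, Grade=D) − P(Supplier=S2)P(Grade=D) = 0.01 − 0.15×0.22 = -0.0230.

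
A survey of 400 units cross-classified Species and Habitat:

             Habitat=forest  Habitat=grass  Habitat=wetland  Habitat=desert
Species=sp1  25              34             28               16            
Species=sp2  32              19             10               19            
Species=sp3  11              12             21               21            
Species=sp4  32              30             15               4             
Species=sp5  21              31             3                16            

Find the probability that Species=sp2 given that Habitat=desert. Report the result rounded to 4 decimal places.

0.2500

Total with Habitat=desert: 16 + 19 + 21 + 4 + 16 = 76.
P(Species=sp2 | Habitat=desert) = 19/76 = 0.2500.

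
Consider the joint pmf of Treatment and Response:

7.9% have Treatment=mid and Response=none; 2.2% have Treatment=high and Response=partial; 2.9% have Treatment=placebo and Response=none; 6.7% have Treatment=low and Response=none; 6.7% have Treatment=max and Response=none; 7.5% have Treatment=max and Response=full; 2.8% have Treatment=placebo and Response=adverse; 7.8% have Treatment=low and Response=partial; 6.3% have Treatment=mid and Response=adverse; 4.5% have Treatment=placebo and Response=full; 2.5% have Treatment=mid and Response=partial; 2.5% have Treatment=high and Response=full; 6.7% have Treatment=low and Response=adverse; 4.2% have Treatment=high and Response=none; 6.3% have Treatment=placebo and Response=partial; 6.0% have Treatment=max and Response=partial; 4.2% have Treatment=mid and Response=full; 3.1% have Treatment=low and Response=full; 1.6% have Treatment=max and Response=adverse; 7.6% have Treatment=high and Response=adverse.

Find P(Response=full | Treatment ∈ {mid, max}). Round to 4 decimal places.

P(Treatment=mid) = 0.079 + 0.025 + 0.042 + 0.063 = 0.209.
P(Treatment=max) = 0.067 + 0.060 + 0.075 + 0.016 = 0.218.
P(Treatment ∈ {mid, max}) = 0.209 + 0.218 = 0.427; P(Response=full, Treatment ∈ {mid, max}) = 0.042 + 0.075 = 0.117.
P(Response=full | Treatment ∈ {mid, max}) = 0.117/0.427 = 0.2740.

0.2740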